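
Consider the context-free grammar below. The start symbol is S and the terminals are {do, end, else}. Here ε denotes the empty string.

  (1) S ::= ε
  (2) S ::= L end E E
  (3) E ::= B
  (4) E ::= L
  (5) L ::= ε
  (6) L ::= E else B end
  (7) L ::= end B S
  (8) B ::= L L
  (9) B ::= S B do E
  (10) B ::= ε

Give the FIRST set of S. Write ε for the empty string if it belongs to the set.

{ε, do, else, end}

FIRST(S) = {ε, do, else, end}  (via L end E E)
FIRST(E) = {ε, do, else, end}  (via B, L)
FIRST(L) = {ε, do, else, end}  (via E else B end)
FIRST(B) = {ε, do, else, end}  (via L L, S B do E)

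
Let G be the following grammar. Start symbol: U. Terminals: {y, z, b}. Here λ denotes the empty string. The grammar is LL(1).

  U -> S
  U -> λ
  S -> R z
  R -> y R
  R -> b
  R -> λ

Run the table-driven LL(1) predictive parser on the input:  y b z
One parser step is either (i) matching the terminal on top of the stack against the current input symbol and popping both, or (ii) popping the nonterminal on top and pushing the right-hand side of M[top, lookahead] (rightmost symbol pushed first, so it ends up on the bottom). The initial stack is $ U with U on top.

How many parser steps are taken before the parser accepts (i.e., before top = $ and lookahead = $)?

7

     Stack    Input    Action
  1  $ U      y b z $  expand U -> S
  2  $ S      y b z $  expand S -> R z
  3  $ z R    y b z $  expand R -> y R
  4  $ z R y  y b z $  match y
  5  $ z R    b z $    expand R -> b
  6  $ z b    b z $    match b
  7  $ z      z $      match z
Accept reached after 7 steps.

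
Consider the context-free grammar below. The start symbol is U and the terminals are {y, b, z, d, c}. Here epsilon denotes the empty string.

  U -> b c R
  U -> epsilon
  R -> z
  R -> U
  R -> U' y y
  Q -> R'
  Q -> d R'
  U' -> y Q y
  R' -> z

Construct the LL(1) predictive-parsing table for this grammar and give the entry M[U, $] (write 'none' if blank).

FIRST(U) = {epsilon, b}
FIRST(U') = {y}
FIRST(R') = {z}
FIRST(R) = {epsilon, b, y, z}  (via U, U' y y)
FIRST(Q) = {d, z}  (via R')
FOLLOW(U) includes $ since U is the start symbol.
FOLLOW(U): in R->U, the suffix after U is empty, so FOLLOW(U) ⊇ FOLLOW(R) = {$}. Thus FOLLOW(U) = {$}.
FOLLOW(R): in U->b c R, the suffix after R is empty, so FOLLOW(R) ⊇ FOLLOW(U) = {$}. Thus FOLLOW(R) = {$}.
For U -> b c R: FIRST(b c R) = {b}, so it goes in M[U, t] for t ∈ {b}.
For U -> epsilon: FIRST(epsilon) = {epsilon}, so it goes in M[U, t] for t ∈ {}; since epsilon ∈ FIRST, also for every t ∈ FOLLOW(U) = {$}.

U -> epsilon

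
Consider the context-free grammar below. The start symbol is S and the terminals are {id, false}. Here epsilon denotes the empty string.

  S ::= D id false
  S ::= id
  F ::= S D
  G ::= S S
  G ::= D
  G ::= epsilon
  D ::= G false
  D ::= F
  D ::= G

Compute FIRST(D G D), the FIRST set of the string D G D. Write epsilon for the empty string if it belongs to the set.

FIRST(S): from S::=D id false we get {false, id}; from S::=id we get {id}. So FIRST(S) = {false, id}.
FIRST(F): from F::=S D we get {false, id}. So FIRST(F) = {false, id}.
FIRST(G): from G::=S S we get {false, id}; from G::=D we get {epsilon, false, id}; from G::=epsilon we get {epsilon}. So FIRST(G) = {epsilon, false, id}.
FIRST(D): from D::=G false we get {false, id}; from D::=F we get {false, id}; from D::=G we get {epsilon, false, id}. So FIRST(D) = {epsilon, false, id}.
FIRST(D G D): take FIRST of each symbol in turn, carrying on past any symbol whose FIRST contains epsilon; result {epsilon, false, id}.

{epsilon, false, id}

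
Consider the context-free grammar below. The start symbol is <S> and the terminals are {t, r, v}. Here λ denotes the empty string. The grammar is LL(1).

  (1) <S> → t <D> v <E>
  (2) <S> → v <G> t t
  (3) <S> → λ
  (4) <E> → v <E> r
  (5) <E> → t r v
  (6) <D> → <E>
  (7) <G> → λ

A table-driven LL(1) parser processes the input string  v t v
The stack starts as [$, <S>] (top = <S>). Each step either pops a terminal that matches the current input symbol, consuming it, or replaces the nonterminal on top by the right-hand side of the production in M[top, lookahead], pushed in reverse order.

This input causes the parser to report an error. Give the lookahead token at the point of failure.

v

step 1: stack=$ <S>  input=v t v $  — expand <S> → v <G> t t
step 2: stack=$ t t <G> v  input=v t v $  — match v
step 3: stack=$ t t <G>  input=t v $  — expand <G> → λ
step 4: stack=$ t t  input=t v $  — match t
step 5: stack=$ t  input=v $  — error: top is terminal t but lookahead is v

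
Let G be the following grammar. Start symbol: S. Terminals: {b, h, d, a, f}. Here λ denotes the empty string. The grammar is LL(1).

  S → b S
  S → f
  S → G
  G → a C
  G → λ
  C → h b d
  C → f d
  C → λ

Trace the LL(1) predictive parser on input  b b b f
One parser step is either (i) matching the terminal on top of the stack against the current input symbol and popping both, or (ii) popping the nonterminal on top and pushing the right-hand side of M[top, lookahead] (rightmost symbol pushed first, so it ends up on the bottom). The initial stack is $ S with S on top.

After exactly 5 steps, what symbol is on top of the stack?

step 1: stack=$ S  input=b b b f $  — expand S → b S
step 2: stack=$ S b  input=b b b f $  — match b
step 3: stack=$ S  input=b b f $  — expand S → b S
step 4: stack=$ S b  input=b b f $  — match b
step 5: stack=$ S  input=b f $  — expand S → b S
Stack after step 5: $ S b (top = b).

b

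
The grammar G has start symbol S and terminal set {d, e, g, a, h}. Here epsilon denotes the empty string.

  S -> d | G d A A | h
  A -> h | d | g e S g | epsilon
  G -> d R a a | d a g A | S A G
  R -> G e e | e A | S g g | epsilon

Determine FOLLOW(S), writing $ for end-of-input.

FIRST(A): from A->h we get {h}; from A->d we get {d}; from A->g e S g we get {g}; from A->epsilon we get {epsilon}. So FIRST(A) = {epsilon, d, g, h}.
FIRST(S): from S->d we get {d}; from S->G d A A we get {d, h}; from S->h we get {h}. So FIRST(S) = {d, h}.
FIRST(G): from G->d R a a we get {d}; from G->d a g A we get {d}; from G->S A G we get {d, h}. So FIRST(G) = {d, h}.
FIRST(R): from R->G e e we get {d, h}; from R->e A we get {e}; from R->S g g we get {d, h}; from R->epsilon we get {epsilon}. So FIRST(R) = {epsilon, d, e, h}.
FOLLOW(S) includes $ since S is the start symbol.
FOLLOW(S): in A->g e S g, S is followed by g with FIRST {g}; in G->S A G, S is followed by A G with FIRST {d, g, h}; in R->S g g, S is followed by g g with FIRST {g}. Thus FOLLOW(S) = {$, d, g, h}.
FOLLOW(G): in S->G d A A, G is followed by d A A with FIRST {d}; in G->S A G, the suffix after G is empty (adds nothing new); in R->G e e, G is followed by e e with FIRST {e}. Thus FOLLOW(G) = {d, e}.
FOLLOW(R): in G->d R a a, R is followed by a a with FIRST {a}. Thus FOLLOW(R) = {a}.
FOLLOW(A): in S->G d A A (occurrence 1), A is followed by A with FIRST {epsilon, d, g, h}; in S->G d A A (occurrence 1), the suffix after A is nullable, so FOLLOW(A) ⊇ FOLLOW(S) = {$, d, g, h}; in S->G d A A (occurrence 2), the suffix after A is empty, so FOLLOW(A) ⊇ FOLLOW(S) = {$, d, g, h}; in G->d a g A, the suffix after A is empty, so FOLLOW(A) ⊇ FOLLOW(G) = {d, e}; in G->S A G, A is followed by G with FIRST {d, h}; in R->e A, the suffix after A is empty, so FOLLOW(A) ⊇ FOLLOW(R) = {a}. Thus FOLLOW(A) = {$, a, d, e, g, h}.

{$, d, g, h}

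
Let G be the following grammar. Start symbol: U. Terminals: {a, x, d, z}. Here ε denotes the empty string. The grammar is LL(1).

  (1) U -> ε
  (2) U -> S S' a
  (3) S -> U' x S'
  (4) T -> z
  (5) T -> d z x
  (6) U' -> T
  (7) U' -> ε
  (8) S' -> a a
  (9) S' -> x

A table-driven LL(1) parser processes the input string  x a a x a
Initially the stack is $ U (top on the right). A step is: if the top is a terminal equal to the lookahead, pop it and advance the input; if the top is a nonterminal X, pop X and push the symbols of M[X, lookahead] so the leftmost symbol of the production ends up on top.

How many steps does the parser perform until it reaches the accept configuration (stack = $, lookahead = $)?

10

step 1: stack=$ U  input=x a a x a $  — expand U -> S S' a
step 2: stack=$ a S' S  input=x a a x a $  — expand S -> U' x S'
step 3: stack=$ a S' S' x U'  input=x a a x a $  — expand U' -> ε
step 4: stack=$ a S' S' x  input=x a a x a $  — match x
step 5: stack=$ a S' S'  input=a a x a $  — expand S' -> a a
step 6: stack=$ a S' a a  input=a a x a $  — match a
step 7: stack=$ a S' a  input=a x a $  — match a
step 8: stack=$ a S'  input=x a $  — expand S' -> x
step 9: stack=$ a x  input=x a $  — match x
step 10: stack=$ a  input=a $  — match a
Accept reached after 10 steps.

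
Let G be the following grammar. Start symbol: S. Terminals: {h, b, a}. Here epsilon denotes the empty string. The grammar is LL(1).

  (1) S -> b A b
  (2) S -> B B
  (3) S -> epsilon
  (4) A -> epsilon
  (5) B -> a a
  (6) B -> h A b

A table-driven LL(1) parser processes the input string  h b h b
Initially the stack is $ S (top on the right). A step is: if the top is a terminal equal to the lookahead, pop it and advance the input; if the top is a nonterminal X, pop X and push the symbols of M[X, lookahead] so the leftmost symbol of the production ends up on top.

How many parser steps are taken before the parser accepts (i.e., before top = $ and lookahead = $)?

step 1: stack=$ S  input=h b h b $  — expand S -> B B
step 2: stack=$ B B  input=h b h b $  — expand B -> h A b
step 3: stack=$ B b A h  input=h b h b $  — match h
step 4: stack=$ B b A  input=b h b $  — expand A -> epsilon
step 5: stack=$ B b  input=b h b $  — match b
step 6: stack=$ B  input=h b $  — expand B -> h A b
step 7: stack=$ b A h  input=h b $  — match h
step 8: stack=$ b A  input=b $  — expand A -> epsilon
step 9: stack=$ b  input=b $  — match b
Accept reached after 9 steps.

9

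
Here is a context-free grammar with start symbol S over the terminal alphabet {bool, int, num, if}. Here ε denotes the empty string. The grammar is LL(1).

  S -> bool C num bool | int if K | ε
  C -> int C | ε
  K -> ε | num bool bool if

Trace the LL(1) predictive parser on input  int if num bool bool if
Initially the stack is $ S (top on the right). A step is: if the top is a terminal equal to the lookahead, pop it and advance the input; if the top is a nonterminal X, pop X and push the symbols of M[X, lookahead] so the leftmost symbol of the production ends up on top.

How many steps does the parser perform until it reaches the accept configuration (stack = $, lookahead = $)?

     Stack               Input                      Action
  1  $ S                 int if num bool bool if $  expand S -> int if K
  2  $ K if int          int if num bool bool if $  match int
  3  $ K if              if num bool bool if $      match if
  4  $ K                 num bool bool if $         expand K -> num bool bool if
  5  $ if bool bool num  num bool bool if $         match num
  6  $ if bool bool      bool bool if $             match bool
  7  $ if bool           bool if $                  match bool
  8  $ if                if $                       match if
Accept reached after 8 steps.

8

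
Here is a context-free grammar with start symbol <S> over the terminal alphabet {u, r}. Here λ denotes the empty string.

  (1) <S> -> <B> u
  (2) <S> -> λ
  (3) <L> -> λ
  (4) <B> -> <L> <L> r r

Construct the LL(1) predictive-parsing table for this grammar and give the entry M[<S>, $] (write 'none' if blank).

<S> -> λ

FIRST(<L>) = {λ}
FIRST(<B>) = {r}  (via <L> <L> r r)
FIRST(<S>) = {λ, r}  (via <B> u)
FOLLOW(<S>) includes $ since <S> is the start symbol.
FOLLOW(<S>): <S> appears on no right-hand side. Thus FOLLOW(<S>) = {$}.
For <S> -> <B> u: FIRST(<B> u) = {r}, so it goes in M[<S>, t] for t ∈ {r}.
For <S> -> λ: FIRST(λ) = {λ}, so it goes in M[<S>, t] for t ∈ {}; since λ ∈ FIRST, also for every t ∈ FOLLOW(<S>) = {$}.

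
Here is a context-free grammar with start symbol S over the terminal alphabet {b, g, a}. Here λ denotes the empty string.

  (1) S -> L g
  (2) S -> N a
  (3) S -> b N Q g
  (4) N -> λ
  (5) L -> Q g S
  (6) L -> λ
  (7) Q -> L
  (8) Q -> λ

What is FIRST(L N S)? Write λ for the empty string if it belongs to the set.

{a, b, g}

FIRST(N) = {λ}
FIRST(S) = {a, b, g}  (via L g, N a)
FIRST(L) = {λ, g}  (via Q g S)
FIRST(Q) = {λ, g}  (via L)
FIRST(L N S): take FIRST of each symbol in turn, carrying on past any symbol whose FIRST contains λ; result {a, b, g}.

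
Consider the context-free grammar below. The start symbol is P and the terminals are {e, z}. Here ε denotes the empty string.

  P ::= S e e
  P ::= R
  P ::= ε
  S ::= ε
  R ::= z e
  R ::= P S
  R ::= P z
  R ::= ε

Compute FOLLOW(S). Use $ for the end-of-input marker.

FIRST(S): from S::=ε we get {ε}. So FIRST(S) = {ε}.
FIRST(P): from P::=S e e we get {e}; from P::=R we get {ε, e, z}; from P::=ε we get {ε}. So FIRST(P) = {ε, e, z}.
FIRST(R): from R::=z e we get {z}; from R::=P S we get {ε, e, z}; from R::=P z we get {e, z}; from R::=ε we get {ε}. So FIRST(R) = {ε, e, z}.
FOLLOW(P) includes $ since P is the start symbol.
FOLLOW(P): in R::=P S, P is followed by S with FIRST {ε}; in R::=P S, the suffix after P is nullable, so FOLLOW(P) ⊇ FOLLOW(R) = {$, z}; in R::=P z, P is followed by z with FIRST {z}. Thus FOLLOW(P) = {$, z}.
FOLLOW(R): in P::=R, the suffix after R is empty, so FOLLOW(R) ⊇ FOLLOW(P) = {$, z}. Thus FOLLOW(R) = {$, z}.
FOLLOW(S): in P::=S e e, S is followed by e e with FIRST {e}; in R::=P S, the suffix after S is empty, so FOLLOW(S) ⊇ FOLLOW(R) = {$, z}. Thus FOLLOW(S) = {$, e, z}.

{$, e, z}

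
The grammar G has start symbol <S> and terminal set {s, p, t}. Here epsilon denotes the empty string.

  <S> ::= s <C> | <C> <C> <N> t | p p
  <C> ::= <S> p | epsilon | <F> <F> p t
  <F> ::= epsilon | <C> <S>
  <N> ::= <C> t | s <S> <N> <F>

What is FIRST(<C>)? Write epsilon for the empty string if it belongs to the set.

FIRST(<S>) = {p, s, t}  (via <C> <C> <N> t)
FIRST(<C>) = {epsilon, p, s, t}  (via <S> p, <F> <F> p t)
FIRST(<F>) = {epsilon, p, s, t}  (via <C> <S>)
FIRST(<N>) = {p, s, t}  (via <C> t)

{epsilon, p, s, t}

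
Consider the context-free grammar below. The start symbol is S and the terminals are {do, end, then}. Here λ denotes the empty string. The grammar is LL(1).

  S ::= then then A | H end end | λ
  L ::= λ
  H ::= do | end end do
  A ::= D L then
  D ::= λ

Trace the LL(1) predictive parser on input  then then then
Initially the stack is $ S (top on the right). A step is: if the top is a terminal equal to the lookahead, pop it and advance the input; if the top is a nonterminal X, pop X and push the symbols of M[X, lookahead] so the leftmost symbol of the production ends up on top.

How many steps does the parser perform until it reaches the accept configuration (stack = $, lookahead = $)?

     Stack          Input             Action
  1  $ S            then then then $  expand S ::= then then A
  2  $ A then then  then then then $  match then
  3  $ A then       then then $       match then
  4  $ A            then $            expand A ::= D L then
  5  $ then L D     then $            expand D ::= λ
  6  $ then L       then $            expand L ::= λ
  7  $ then         then $            match then
Accept reached after 7 steps.

7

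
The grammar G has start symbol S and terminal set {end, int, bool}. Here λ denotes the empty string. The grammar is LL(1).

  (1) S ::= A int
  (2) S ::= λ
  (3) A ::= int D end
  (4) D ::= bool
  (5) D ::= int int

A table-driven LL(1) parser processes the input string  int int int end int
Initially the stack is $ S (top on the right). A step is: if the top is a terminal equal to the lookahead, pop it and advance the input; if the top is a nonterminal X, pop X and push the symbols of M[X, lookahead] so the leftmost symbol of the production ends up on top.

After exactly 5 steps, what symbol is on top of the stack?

int

step 1: stack=$ S  input=int int int end int $  — expand S ::= A int
step 2: stack=$ int A  input=int int int end int $  — expand A ::= int D end
step 3: stack=$ int end D int  input=int int int end int $  — match int
step 4: stack=$ int end D  input=int int end int $  — expand D ::= int int
step 5: stack=$ int end int int  input=int int end int $  — match int
Stack after step 5: $ int end int (top = int).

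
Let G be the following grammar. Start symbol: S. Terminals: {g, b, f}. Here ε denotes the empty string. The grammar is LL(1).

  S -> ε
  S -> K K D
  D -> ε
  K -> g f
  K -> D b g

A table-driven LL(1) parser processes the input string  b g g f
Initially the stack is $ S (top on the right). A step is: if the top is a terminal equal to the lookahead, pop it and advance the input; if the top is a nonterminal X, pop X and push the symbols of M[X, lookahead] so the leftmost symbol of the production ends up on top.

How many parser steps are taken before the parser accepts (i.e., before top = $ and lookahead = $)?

     Stack        Input      Action
  1  $ S          b g g f $  expand S -> K K D
  2  $ D K K      b g g f $  expand K -> D b g
  3  $ D K g b D  b g g f $  expand D -> ε
  4  $ D K g b    b g g f $  match b
  5  $ D K g      g g f $    match g
  6  $ D K        g f $      expand K -> g f
  7  $ D f g      g f $      match g
  8  $ D f        f $        match f
  9  $ D          $          expand D -> ε
Accept reached after 9 steps.

9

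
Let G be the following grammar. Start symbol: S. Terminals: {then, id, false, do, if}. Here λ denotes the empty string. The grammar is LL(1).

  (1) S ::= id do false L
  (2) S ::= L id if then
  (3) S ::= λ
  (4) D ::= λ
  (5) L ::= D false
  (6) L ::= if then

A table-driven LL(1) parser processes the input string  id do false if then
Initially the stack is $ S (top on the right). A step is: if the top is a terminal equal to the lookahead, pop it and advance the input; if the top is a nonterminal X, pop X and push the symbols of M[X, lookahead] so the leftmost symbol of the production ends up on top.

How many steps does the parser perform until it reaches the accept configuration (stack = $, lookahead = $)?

step 1: stack=$ S  input=id do false if then $  — expand S ::= id do false L
step 2: stack=$ L false do id  input=id do false if then $  — match id
step 3: stack=$ L false do  input=do false if then $  — match do
step 4: stack=$ L false  input=false if then $  — match false
step 5: stack=$ L  input=if then $  — expand L ::= if then
step 6: stack=$ then if  input=if then $  — match if
step 7: stack=$ then  input=then $  — match then
Accept reached after 7 steps.

7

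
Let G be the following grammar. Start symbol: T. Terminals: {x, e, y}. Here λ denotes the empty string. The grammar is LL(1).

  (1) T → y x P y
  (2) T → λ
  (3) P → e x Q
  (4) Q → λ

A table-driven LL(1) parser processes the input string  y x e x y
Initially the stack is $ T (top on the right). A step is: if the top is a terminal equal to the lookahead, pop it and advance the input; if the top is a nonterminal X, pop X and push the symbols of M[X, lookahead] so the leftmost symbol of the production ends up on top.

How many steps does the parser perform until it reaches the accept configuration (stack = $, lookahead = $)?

8

step 1: stack=$ T  input=y x e x y $  — expand T → y x P y
step 2: stack=$ y P x y  input=y x e x y $  — match y
step 3: stack=$ y P x  input=x e x y $  — match x
step 4: stack=$ y P  input=e x y $  — expand P → e x Q
step 5: stack=$ y Q x e  input=e x y $  — match e
step 6: stack=$ y Q x  input=x y $  — match x
step 7: stack=$ y Q  input=y $  — expand Q → λ
step 8: stack=$ y  input=y $  — match y
Accept reached after 8 steps.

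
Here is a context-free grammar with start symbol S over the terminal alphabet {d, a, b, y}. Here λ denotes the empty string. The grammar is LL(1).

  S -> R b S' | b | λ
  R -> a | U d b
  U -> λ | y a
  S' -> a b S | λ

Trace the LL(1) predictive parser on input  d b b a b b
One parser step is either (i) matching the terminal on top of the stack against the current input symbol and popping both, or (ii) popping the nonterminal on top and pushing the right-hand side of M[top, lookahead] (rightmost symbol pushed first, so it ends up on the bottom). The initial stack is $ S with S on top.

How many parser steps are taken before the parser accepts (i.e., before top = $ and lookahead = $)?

      Stack         Input          Action
   1  $ S           d b b a b b $  expand S -> R b S'
   2  $ S' b R      d b b a b b $  expand R -> U d b
   3  $ S' b b d U  d b b a b b $  expand U -> λ
   4  $ S' b b d    d b b a b b $  match d
   5  $ S' b b      b b a b b $    match b
   6  $ S' b        b a b b $      match b
   7  $ S'          a b b $        expand S' -> a b S
   8  $ S b a       a b b $        match a
   9  $ S b         b b $          match b
  10  $ S           b $            expand S -> b
  11  $ b           b $            match b
Accept reached after 11 steps.

11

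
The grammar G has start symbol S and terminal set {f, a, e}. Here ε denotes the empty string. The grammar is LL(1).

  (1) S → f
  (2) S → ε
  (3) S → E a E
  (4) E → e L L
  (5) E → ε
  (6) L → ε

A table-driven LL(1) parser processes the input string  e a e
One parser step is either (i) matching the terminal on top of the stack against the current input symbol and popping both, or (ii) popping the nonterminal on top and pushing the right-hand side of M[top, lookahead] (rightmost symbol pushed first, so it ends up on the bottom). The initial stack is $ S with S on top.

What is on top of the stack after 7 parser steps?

step 1: stack=$ S  input=e a e $  — expand S → E a E
step 2: stack=$ E a E  input=e a e $  — expand E → e L L
step 3: stack=$ E a L L e  input=e a e $  — match e
step 4: stack=$ E a L L  input=a e $  — expand L → ε
step 5: stack=$ E a L  input=a e $  — expand L → ε
step 6: stack=$ E a  input=a e $  — match a
step 7: stack=$ E  input=e $  — expand E → e L L
Stack after step 7: $ L L e (top = e).

e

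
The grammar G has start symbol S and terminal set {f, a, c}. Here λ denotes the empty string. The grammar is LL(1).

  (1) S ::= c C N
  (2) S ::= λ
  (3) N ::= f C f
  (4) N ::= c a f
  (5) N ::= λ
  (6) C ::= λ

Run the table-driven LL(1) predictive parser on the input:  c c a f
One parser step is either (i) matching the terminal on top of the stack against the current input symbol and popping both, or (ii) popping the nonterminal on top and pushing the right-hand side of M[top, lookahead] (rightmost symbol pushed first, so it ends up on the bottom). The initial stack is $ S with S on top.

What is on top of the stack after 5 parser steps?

     Stack    Input      Action
  1  $ S      c c a f $  expand S ::= c C N
  2  $ N C c  c c a f $  match c
  3  $ N C    c a f $    expand C ::= λ
  4  $ N      c a f $    expand N ::= c a f
  5  $ f a c  c a f $    match c
Stack after step 5: $ f a (top = a).

a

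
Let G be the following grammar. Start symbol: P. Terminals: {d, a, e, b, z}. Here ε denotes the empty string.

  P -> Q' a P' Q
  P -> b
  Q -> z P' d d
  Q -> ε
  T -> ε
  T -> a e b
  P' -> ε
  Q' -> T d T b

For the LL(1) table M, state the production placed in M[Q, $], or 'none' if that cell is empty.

FIRST(Q) = {ε, z}
FIRST(T) = {ε, a}
FIRST(P') = {ε}
FIRST(Q') = {a, d}  (via T d T b)
FIRST(P) = {a, b, d}  (via Q' a P' Q)
FOLLOW(P) includes $ since P is the start symbol.
FOLLOW(P): P appears on no right-hand side. Thus FOLLOW(P) = {$}.
FOLLOW(Q): in P->Q' a P' Q, the suffix after Q is empty, so FOLLOW(Q) ⊇ FOLLOW(P) = {$}. Thus FOLLOW(Q) = {$}.
For Q -> z P' d d: FIRST(z P' d d) = {z}, so it goes in M[Q, t] for t ∈ {z}.
For Q -> ε: FIRST(ε) = {ε}, so it goes in M[Q, t] for t ∈ {}; since ε ∈ FIRST, also for every t ∈ FOLLOW(Q) = {$}.

Q -> ε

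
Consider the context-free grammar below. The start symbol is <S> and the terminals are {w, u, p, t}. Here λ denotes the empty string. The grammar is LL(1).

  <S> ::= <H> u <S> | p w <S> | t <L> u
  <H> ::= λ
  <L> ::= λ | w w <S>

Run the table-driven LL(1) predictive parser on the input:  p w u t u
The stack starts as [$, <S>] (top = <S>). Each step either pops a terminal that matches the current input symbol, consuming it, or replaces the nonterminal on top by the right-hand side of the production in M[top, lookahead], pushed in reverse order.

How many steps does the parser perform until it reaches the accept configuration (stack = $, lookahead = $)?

10

step 1: stack=$ <S>  input=p w u t u $  — expand <S> ::= p w <S>
step 2: stack=$ <S> w p  input=p w u t u $  — match p
step 3: stack=$ <S> w  input=w u t u $  — match w
step 4: stack=$ <S>  input=u t u $  — expand <S> ::= <H> u <S>
step 5: stack=$ <S> u <H>  input=u t u $  — expand <H> ::= λ
step 6: stack=$ <S> u  input=u t u $  — match u
step 7: stack=$ <S>  input=t u $  — expand <S> ::= t <L> u
step 8: stack=$ u <L> t  input=t u $  — match t
step 9: stack=$ u <L>  input=u $  — expand <L> ::= λ
step 10: stack=$ u  input=u $  — match u
Accept reached after 10 steps.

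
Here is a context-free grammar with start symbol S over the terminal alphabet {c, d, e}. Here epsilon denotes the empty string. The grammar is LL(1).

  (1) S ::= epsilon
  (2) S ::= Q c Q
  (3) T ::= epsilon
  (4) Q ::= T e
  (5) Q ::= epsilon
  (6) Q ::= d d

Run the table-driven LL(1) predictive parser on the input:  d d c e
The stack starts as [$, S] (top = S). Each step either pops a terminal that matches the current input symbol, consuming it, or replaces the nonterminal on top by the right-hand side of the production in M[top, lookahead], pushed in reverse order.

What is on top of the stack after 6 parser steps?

step 1: stack=$ S  input=d d c e $  — expand S ::= Q c Q
step 2: stack=$ Q c Q  input=d d c e $  — expand Q ::= d d
step 3: stack=$ Q c d d  input=d d c e $  — match d
step 4: stack=$ Q c d  input=d c e $  — match d
step 5: stack=$ Q c  input=c e $  — match c
step 6: stack=$ Q  input=e $  — expand Q ::= T e
Stack after step 6: $ e T (top = T).

T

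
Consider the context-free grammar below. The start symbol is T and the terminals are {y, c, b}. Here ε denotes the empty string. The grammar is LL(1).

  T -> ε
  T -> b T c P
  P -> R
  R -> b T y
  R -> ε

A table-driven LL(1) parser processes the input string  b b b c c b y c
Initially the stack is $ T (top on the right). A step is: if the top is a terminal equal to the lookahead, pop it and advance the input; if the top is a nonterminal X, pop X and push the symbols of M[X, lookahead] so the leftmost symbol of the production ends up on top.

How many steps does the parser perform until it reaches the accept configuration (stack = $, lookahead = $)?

19

step 1: stack=$ T  input=b b b c c b y c $  — expand T -> b T c P
step 2: stack=$ P c T b  input=b b b c c b y c $  — match b
step 3: stack=$ P c T  input=b b c c b y c $  — expand T -> b T c P
step 4: stack=$ P c P c T b  input=b b c c b y c $  — match b
step 5: stack=$ P c P c T  input=b c c b y c $  — expand T -> b T c P
step 6: stack=$ P c P c P c T b  input=b c c b y c $  — match b
step 7: stack=$ P c P c P c T  input=c c b y c $  — expand T -> ε
step 8: stack=$ P c P c P c  input=c c b y c $  — match c
step 9: stack=$ P c P c P  input=c b y c $  — expand P -> R
step 10: stack=$ P c P c R  input=c b y c $  — expand R -> ε
step 11: stack=$ P c P c  input=c b y c $  — match c
step 12: stack=$ P c P  input=b y c $  — expand P -> R
step 13: stack=$ P c R  input=b y c $  — expand R -> b T y
step 14: stack=$ P c y T b  input=b y c $  — match b
step 15: stack=$ P c y T  input=y c $  — expand T -> ε
step 16: stack=$ P c y  input=y c $  — match y
step 17: stack=$ P c  input=c $  — match c
step 18: stack=$ P  input=$  — expand P -> R
step 19: stack=$ R  input=$  — expand R -> ε
Accept reached after 19 steps.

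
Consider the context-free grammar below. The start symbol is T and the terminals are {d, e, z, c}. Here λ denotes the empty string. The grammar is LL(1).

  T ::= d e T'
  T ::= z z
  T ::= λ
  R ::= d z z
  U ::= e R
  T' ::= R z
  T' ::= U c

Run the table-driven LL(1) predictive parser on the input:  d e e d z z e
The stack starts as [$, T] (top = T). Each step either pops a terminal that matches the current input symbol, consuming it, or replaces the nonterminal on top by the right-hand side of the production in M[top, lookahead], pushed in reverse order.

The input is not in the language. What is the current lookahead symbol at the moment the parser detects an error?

e

      Stack      Input            Action
   1  $ T        d e e d z z e $  expand T ::= d e T'
   2  $ T' e d   d e e d z z e $  match d
   3  $ T' e     e e d z z e $    match e
   4  $ T'       e d z z e $      expand T' ::= U c
   5  $ c U      e d z z e $      expand U ::= e R
   6  $ c R e    e d z z e $      match e
   7  $ c R      d z z e $        expand R ::= d z z
   8  $ c z z d  d z z e $        match d
   9  $ c z z    z z e $          match z
  10  $ c z      z e $            match z
  11  $ c        e $              error: top is terminal c but lookahead is e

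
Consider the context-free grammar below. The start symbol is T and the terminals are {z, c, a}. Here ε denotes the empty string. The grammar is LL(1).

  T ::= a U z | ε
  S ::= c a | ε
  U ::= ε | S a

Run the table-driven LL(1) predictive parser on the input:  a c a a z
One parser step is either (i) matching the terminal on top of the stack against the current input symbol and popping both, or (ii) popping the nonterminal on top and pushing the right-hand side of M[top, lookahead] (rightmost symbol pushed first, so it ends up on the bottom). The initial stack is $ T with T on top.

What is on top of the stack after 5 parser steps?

a

step 1: stack=$ T  input=a c a a z $  — expand T ::= a U z
step 2: stack=$ z U a  input=a c a a z $  — match a
step 3: stack=$ z U  input=c a a z $  — expand U ::= S a
step 4: stack=$ z a S  input=c a a z $  — expand S ::= c a
step 5: stack=$ z a a c  input=c a a z $  — match c
Stack after step 5: $ z a a (top = a).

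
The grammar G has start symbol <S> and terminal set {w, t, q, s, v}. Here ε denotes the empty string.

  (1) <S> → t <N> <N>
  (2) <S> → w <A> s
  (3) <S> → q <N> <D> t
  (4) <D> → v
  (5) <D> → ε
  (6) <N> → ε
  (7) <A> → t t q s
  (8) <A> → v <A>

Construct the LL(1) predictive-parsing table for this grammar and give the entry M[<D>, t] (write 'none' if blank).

FIRST(<S>): from <S>→t <N> <N> we get {t}; from <S>→w <A> s we get {w}; from <S>→q <N> <D> t we get {q}. So FIRST(<S>) = {q, t, w}.
FIRST(<D>): from <D>→v we get {v}; from <D>→ε we get {ε}. So FIRST(<D>) = {ε, v}.
FIRST(<N>): from <N>→ε we get {ε}. So FIRST(<N>) = {ε}.
FIRST(<A>): from <A>→t t q s we get {t}; from <A>→v <A> we get {v}. So FIRST(<A>) = {t, v}.
FOLLOW(<S>) includes $ since <S> is the start symbol.
FOLLOW(<D>): in <S>→q <N> <D> t, <D> is followed by t with FIRST {t}. Thus FOLLOW(<D>) = {t}.
For <D> → v: FIRST(v) = {v}, so it goes in M[<D>, t] for t ∈ {v}.
For <D> → ε: FIRST(ε) = {ε}, so it goes in M[<D>, t] for t ∈ {}; since ε ∈ FIRST, also for every t ∈ FOLLOW(<D>) = {t}.

<D> → ε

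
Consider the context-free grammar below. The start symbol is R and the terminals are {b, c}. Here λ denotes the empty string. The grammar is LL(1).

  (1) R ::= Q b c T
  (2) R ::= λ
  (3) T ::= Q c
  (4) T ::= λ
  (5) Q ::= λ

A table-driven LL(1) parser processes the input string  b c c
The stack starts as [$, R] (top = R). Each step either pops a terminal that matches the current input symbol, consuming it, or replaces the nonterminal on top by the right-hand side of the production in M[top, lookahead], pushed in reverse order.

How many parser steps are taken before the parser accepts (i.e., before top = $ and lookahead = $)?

     Stack      Input    Action
  1  $ R        b c c $  expand R ::= Q b c T
  2  $ T c b Q  b c c $  expand Q ::= λ
  3  $ T c b    b c c $  match b
  4  $ T c      c c $    match c
  5  $ T        c $      expand T ::= Q c
  6  $ c Q      c $      expand Q ::= λ
  7  $ c        c $      match c
Accept reached after 7 steps.

7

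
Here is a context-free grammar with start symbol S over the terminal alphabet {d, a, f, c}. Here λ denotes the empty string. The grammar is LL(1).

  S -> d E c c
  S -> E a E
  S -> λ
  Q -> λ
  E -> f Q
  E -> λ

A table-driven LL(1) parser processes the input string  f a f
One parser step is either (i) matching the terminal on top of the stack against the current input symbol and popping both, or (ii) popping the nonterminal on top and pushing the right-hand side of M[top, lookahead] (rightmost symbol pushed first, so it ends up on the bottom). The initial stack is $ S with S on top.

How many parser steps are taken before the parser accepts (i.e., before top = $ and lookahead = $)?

8

step 1: stack=$ S  input=f a f $  — expand S -> E a E
step 2: stack=$ E a E  input=f a f $  — expand E -> f Q
step 3: stack=$ E a Q f  input=f a f $  — match f
step 4: stack=$ E a Q  input=a f $  — expand Q -> λ
step 5: stack=$ E a  input=a f $  — match a
step 6: stack=$ E  input=f $  — expand E -> f Q
step 7: stack=$ Q f  input=f $  — match f
step 8: stack=$ Q  input=$  — expand Q -> λ
Accept reached after 8 steps.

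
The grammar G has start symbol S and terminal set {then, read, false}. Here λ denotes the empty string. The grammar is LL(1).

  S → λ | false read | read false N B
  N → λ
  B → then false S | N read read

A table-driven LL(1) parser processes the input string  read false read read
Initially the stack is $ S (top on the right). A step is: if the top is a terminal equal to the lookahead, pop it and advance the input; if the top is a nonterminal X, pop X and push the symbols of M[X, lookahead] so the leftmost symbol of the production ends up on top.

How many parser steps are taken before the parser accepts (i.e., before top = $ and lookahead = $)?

     Stack             Input                   Action
  1  $ S               read false read read $  expand S → read false N B
  2  $ B N false read  read false read read $  match read
  3  $ B N false       false read read $       match false
  4  $ B N             read read $             expand N → λ
  5  $ B               read read $             expand B → N read read
  6  $ read read N     read read $             expand N → λ
  7  $ read read       read read $             match read
  8  $ read            read $                  match read
Accept reached after 8 steps.

8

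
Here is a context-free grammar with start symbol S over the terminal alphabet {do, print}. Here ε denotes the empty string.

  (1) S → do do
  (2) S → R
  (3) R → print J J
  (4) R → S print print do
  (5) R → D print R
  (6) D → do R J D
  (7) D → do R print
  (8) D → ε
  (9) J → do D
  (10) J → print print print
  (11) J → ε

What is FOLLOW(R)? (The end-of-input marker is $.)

{$, do, print}

FIRST(D) = {ε, do}
FIRST(J) = {ε, do, print}
FIRST(S) = {do, print}  (via R)
FIRST(R) = {do, print}  (via S print print do, D print R)
FOLLOW(S) includes $ since S is the start symbol.
FOLLOW(S): in R→S print print do, S is followed by print print do with FIRST {print}. Thus FOLLOW(S) = {$, print}.
FOLLOW(R): in S→R, the suffix after R is empty, so FOLLOW(R) ⊇ FOLLOW(S) = {$, print}; in R→D print R, the suffix after R is empty (adds nothing new); in D→do R J D, R is followed by J D with FIRST {ε, do, print}; in D→do R J D, the suffix after R is nullable, so FOLLOW(R) ⊇ FOLLOW(D) = {$, do, print}; in D→do R print, R is followed by print with FIRST {print}. Thus FOLLOW(R) = {$, do, print}.
FOLLOW(D): in R→D print R, D is followed by print R with FIRST {print}; in D→do R J D, the suffix after D is empty (adds nothing new); in J→do D, the suffix after D is empty, so FOLLOW(D) ⊇ FOLLOW(J) = {$, do, print}. Thus FOLLOW(D) = {$, do, print}.
FOLLOW(J): in R→print J J (occurrence 1), J is followed by J with FIRST {ε, do, print}; in R→print J J (occurrence 1), the suffix after J is nullable, so FOLLOW(J) ⊇ FOLLOW(R) = {$, do, print}; in R→print J J (occurrence 2), the suffix after J is empty, so FOLLOW(J) ⊇ FOLLOW(R) = {$, do, print}; in D→do R J D, J is followed by D with FIRST {ε, do}; in D→do R J D, the suffix after J is nullable, so FOLLOW(J) ⊇ FOLLOW(D) = {$, do, print}. Thus FOLLOW(J) = {$, do, print}.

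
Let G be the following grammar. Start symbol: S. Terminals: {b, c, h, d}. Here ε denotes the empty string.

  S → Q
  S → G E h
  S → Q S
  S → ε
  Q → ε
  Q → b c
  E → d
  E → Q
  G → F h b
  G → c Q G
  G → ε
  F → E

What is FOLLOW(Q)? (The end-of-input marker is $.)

{$, b, c, d, h}

FIRST(Q): from Q→ε we get {ε}; from Q→b c we get {b}. So FIRST(Q) = {ε, b}.
FIRST(E): from E→d we get {d}; from E→Q we get {ε, b}. So FIRST(E) = {ε, b, d}.
FIRST(F): from F→E we get {ε, b, d}. So FIRST(F) = {ε, b, d}.
FIRST(G): from G→F h b we get {b, d, h}; from G→c Q G we get {c}; from G→ε we get {ε}. So FIRST(G) = {ε, b, c, d, h}.
FIRST(S): from S→Q we get {ε, b}; from S→G E h we get {b, c, d, h}; from S→Q S we get {ε, b, c, d, h}; from S→ε we get {ε}. So FIRST(S) = {ε, b, c, d, h}.
FOLLOW(S) includes $ since S is the start symbol.
FOLLOW(S): in S→Q S, the suffix after S is empty (adds nothing new). Thus FOLLOW(S) = {$}.
FOLLOW(G): in S→G E h, G is followed by E h with FIRST {b, d, h}; in G→c Q G, the suffix after G is empty (adds nothing new). Thus FOLLOW(G) = {b, d, h}.
FOLLOW(F): in G→F h b, F is followed by h b with FIRST {h}. Thus FOLLOW(F) = {h}.
FOLLOW(E): in S→G E h, E is followed by h with FIRST {h}; in F→E, the suffix after E is empty, so FOLLOW(E) ⊇ FOLLOW(F) = {h}. Thus FOLLOW(E) = {h}.
FOLLOW(Q): in S→Q, the suffix after Q is empty, so FOLLOW(Q) ⊇ FOLLOW(S) = {$}; in S→Q S, Q is followed by S with FIRST {ε, b, c, d, h}; in S→Q S, the suffix after Q is nullable, so FOLLOW(Q) ⊇ FOLLOW(S) = {$}; in E→Q, the suffix after Q is empty, so FOLLOW(Q) ⊇ FOLLOW(E) = {h}; in G→c Q G, Q is followed by G with FIRST {ε, b, c, d, h}; in G→c Q G, the suffix after Q is nullable, so FOLLOW(Q) ⊇ FOLLOW(G) = {b, d, h}. Thus FOLLOW(Q) = {$, b, c, d, h}.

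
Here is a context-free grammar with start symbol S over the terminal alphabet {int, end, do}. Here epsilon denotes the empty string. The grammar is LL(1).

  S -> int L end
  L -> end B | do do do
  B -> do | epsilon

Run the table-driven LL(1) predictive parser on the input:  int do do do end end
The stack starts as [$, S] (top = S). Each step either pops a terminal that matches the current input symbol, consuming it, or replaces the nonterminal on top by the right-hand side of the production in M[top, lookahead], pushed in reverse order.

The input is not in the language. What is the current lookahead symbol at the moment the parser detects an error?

     Stack           Input                   Action
  1  $ S             int do do do end end $  expand S -> int L end
  2  $ end L int     int do do do end end $  match int
  3  $ end L         do do do end end $      expand L -> do do do
  4  $ end do do do  do do do end end $      match do
  5  $ end do do     do do end end $         match do
  6  $ end do        do end end $            match do
  7  $ end           end end $               match end
  8  $               end $                   error: stack empty but input remains

end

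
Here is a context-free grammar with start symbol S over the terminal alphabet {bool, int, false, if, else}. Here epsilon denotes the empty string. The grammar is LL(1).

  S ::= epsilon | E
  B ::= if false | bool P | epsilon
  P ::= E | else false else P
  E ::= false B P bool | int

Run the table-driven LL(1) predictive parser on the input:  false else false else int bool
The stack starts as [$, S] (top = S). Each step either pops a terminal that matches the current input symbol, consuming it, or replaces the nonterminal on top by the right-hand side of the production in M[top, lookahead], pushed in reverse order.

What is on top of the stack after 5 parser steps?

     Stack             Input                             Action
  1  $ S               false else false else int bool $  expand S ::= E
  2  $ E               false else false else int bool $  expand E ::= false B P bool
  3  $ bool P B false  false else false else int bool $  match false
  4  $ bool P B        else false else int bool $        expand B ::= epsilon
  5  $ bool P          else false else int bool $        expand P ::= else false else P
Stack after step 5: $ bool P else false else (top = else).

else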